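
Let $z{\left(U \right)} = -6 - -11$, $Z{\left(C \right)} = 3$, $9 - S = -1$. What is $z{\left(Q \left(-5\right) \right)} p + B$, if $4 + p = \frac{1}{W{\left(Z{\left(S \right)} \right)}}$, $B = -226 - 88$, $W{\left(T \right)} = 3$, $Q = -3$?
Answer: $- \frac{997}{3} \approx -332.33$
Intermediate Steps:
$S = 10$ ($S = 9 - -1 = 9 + 1 = 10$)
$z{\left(U \right)} = 5$ ($z{\left(U \right)} = -6 + 11 = 5$)
$B = -314$ ($B = -226 - 88 = -314$)
$p = - \frac{11}{3}$ ($p = -4 + \frac{1}{3} = - \frac{11}{3} \approx -3.6667$)
$z{\left(Q \left(-5\right) \right)} p + B = 5 \left(- \frac{11}{3}\right) - 314 = - \frac{55}{3} - 314 = - \frac{997}{3}$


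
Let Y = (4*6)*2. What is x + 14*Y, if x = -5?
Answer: 667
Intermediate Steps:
Y = 48 (Y = 24*2 = 48)
x + 14*Y = -5 + 14*48 = -5 + 672 = 667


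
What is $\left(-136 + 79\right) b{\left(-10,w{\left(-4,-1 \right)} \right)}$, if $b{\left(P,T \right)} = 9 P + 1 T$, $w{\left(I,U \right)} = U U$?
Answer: $5073$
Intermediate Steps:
$w{\left(I,U \right)} = U^{2}$
$b{\left(P,T \right)} = T + 9 P$ ($b{\left(P,T \right)} = 9 P + T = T + 9 P$)
$\left(-136 + 79\right) b{\left(-10,w{\left(-4,-1 \right)} \right)} = \left(-136 + 79\right) \left(\left(-1\right)^{2} + 9 \left(-10\right)\right) = - 57 \left(1 - 90\right) = \left(-57\right) \left(-89\right) = 5073$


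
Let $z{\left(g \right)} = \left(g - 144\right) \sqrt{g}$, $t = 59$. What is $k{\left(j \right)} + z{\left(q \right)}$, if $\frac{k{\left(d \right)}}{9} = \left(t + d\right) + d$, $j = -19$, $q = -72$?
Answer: $189 - 1296 i \sqrt{2} \approx 189.0 - 1832.8 i$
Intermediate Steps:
$z{\left(g \right)} = \sqrt{g} \left(-144 + g\right)$ ($z{\left(g \right)} = \left(-144 + g\right) \sqrt{g} = \sqrt{g} \left(-144 + g\right)$)
$k{\left(d \right)} = 531 + 18 d$ ($k{\left(d \right)} = 9 \left(\left(59 + d\right) + d\right) = 9 \left(59 + 2 d\right) = 531 + 18 d$)
$k{\left(j \right)} + z{\left(q \right)} = \left(531 + 18 \left(-19\right)\right) + \sqrt{-72} \left(-144 - 72\right) = \left(531 - 342\right) + 6 i \sqrt{2} \left(-216\right) = 189 - 1296 i \sqrt{2}$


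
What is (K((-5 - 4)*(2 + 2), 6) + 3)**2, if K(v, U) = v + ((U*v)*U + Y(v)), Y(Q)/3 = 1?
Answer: 1758276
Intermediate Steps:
Y(Q) = 3 (Y(Q) = 3*1 = 3)
K(v, U) = 3 + v + v*U**2 (K(v, U) = v + ((U*v)*U + 3) = v + (v*U**2 + 3) = v + (3 + v*U**2) = 3 + v + v*U**2)
(K((-5 - 4)*(2 + 2), 6) + 3)**2 = ((3 + (-5 - 4)*(2 + 2) + ((-5 - 4)*(2 + 2))*6**2) + 3)**2 = ((3 - 9*4 - 9*4*36) + 3)**2 = ((3 - 36 - 36*36) + 3)**2 = ((3 - 36 - 1296) + 3)**2 = (-1329 + 3)**2 = (-1326)**2 = 1758276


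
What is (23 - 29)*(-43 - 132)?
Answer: 1050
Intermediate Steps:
(23 - 29)*(-43 - 132) = -6*(-175) = 1050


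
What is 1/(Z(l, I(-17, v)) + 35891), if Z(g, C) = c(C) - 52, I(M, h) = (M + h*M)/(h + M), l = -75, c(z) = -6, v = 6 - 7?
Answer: 1/35833 ≈ 2.7907e-5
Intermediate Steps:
v = -1
I(M, h) = (M + M*h)/(M + h)
Z(g, C) = -58 (Z(g, C) = -6 - 52 = -58)
1/(Z(l, I(-17, v)) + 35891) = 1/(-58 + 35891) = 1/35833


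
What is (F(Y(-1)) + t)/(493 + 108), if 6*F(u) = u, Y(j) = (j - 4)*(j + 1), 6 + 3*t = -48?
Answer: -18/601 ≈ -0.029950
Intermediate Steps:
t = -18 (t = -2 + (⅓)*(-48) = -2 - 16 = -18)
Y(j) = (1 + j)*(-4 + j) (Y(j) = (-4 + j)*(1 + j) = (1 + j)*(-4 + j))
F(u) = u/6
(F(Y(-1)) + t)/(493 + 108) = ((-4 + (-1)² - 3*(-1))/6 - 18)/(493 + 108) = ((-4 + 1 + 3)/6 - 18)/601 = ((⅙)*0 - 18)*(1/601) = (0 - 18)*(1/601) = -18*1/601 = -18/601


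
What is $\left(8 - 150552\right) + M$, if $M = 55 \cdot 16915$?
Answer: $779781$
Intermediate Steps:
$M = 930325$
$\left(8 - 150552\right) + M = \left(8 - 150552\right) + 930325 = -150544 + 930325 = 779781$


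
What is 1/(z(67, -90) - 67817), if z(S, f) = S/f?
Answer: -90/6103597 ≈ -1.4745e-5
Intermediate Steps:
1/(z(67, -90) - 67817) = 1/(67/(-90) - 67817) = 1/(67*(-1/90) - 67817) = 1/(-67/90 - 67817) = 1/(-6103597/90) = -90/6103597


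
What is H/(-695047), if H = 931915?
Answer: -931915/695047 ≈ -1.3408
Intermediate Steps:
H/(-695047) = 931915/(-695047) = 931915*(-1/695047) = -931915/695047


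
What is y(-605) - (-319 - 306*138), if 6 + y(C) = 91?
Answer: 42632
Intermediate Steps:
y(C) = 85 (y(C) = -6 + 91 = 85)
y(-605) - (-319 - 306*138) = 85 - (-319 - 306*138) = 85 - (-319 - 42228) = 85 - 1*(-42547) = 85 + 42547 = 42632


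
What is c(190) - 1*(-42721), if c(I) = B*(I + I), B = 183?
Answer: 112261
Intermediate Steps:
c(I) = 366*I (c(I) = 183*(I + I) = 183*(2*I) = 366*I)
c(190) - 1*(-42721) = 366*190 - 1*(-42721) = 69540 + 42721 = 112261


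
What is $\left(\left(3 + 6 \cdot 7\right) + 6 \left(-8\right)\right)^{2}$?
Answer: $9$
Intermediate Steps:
$\left(\left(3 + 6 \cdot 7\right) + 6 \left(-8\right)\right)^{2} = \left(\left(3 + 42\right) - 48\right)^{2} = \left(45 - 48\right)^{2} = \left(-3\right)^{2} = 9$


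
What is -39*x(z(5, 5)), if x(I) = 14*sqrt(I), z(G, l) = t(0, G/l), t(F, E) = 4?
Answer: -1092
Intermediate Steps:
z(G, l) = 4
-39*x(z(5, 5)) = -546*sqrt(4) = -546*2 = -39*28 = -1092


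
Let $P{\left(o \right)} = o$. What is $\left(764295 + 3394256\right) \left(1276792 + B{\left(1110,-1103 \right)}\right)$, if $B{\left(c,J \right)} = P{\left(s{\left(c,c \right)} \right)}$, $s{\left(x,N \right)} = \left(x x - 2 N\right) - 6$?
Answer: $10424098400966$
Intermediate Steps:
$s{\left(x,N \right)} = -6 + x^{2} - 2 N$ ($s{\left(x,N \right)} = \left(x^{2} - 2 N\right) - 6 = -6 + x^{2} - 2 N$)
$B{\left(c,J \right)} = -6 + c^{2} - 2 c$
$\left(764295 + 3394256\right) \left(1276792 + B{\left(1110,-1103 \right)}\right) = \left(764295 + 3394256\right) \left(1276792 - \left(2226 - 1232100\right)\right) = 4158551 \left(1276792 - -1229874\right) = 4158551 \left(1276792 + 1229874\right) = 4158551 \cdot 2506666 = 10424098400966$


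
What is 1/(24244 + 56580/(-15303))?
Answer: 5101/123649784 ≈ 4.1254e-5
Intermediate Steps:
1/(24244 + 56580/(-15303)) = 1/(24244 + 56580*(-1/15303)) = 1/(24244 - 18860/5101) = 1/(123649784/5101) = 5101/123649784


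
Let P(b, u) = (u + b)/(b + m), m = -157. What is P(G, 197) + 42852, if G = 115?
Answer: 299912/7 ≈ 42845.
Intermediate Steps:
P(b, u) = (b + u)/(-157 + b) (P(b, u) = (u + b)/(b - 157) = (b + u)/(-157 + b))
P(G, 197) + 42852 = (115 + 197)/(-157 + 115) + 42852 = 312/(-42) + 42852 = -1/42*312 + 42852 = -52/7 + 42852 = 299912/7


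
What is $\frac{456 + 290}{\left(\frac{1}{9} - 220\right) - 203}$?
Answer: $- \frac{3357}{1903} \approx -1.7641$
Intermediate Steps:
$\frac{456 + 290}{\left(\frac{1}{9} - 220\right) - 203} = \frac{746}{\left(\frac{1}{9} - 220\right) - 203} = \frac{746}{- \frac{1979}{9} - 203} = \frac{746}{- \frac{3806}{9}} = 746 \left(- \frac{9}{3806}\right) = - \frac{3357}{1903}$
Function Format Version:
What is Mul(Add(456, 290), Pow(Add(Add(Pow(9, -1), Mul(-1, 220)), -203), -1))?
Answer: Rational(-3357, 1903) ≈ -1.7641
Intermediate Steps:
Mul(Add(456, 290), Pow(Add(Add(Pow(9, -1), Mul(-1, 220)), -203), -1)) = Mul(746, Pow(Add(Add(Rational(1, 9), -220), -203), -1)) = Mul(746, Pow(Add(Rational(-1979, 9), -203), -1)) = Mul(746, Pow(Rational(-3806, 9), -1)) = Mul(746, Rational(-9, 3806)) = Rational(-3357, 1903)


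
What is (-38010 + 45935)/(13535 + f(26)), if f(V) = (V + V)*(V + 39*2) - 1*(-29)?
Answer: 7925/18972 ≈ 0.41772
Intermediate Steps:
f(V) = 29 + 2*V*(78 + V) (f(V) = (2*V)*(V + 78) + 29 = (2*V)*(78 + V) + 29 = 2*V*(78 + V) + 29 = 29 + 2*V*(78 + V))
(-38010 + 45935)/(13535 + f(26)) = (-38010 + 45935)/(13535 + (29 + 2*26² + 156*26)) = 7925/(13535 + (29 + 2*676 + 4056)) = 7925/(13535 + (29 + 1352 + 4056)) = 7925/(13535 + 5437) = 7925/18972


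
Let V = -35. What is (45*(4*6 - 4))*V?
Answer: -31500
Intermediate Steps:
(45*(4*6 - 4))*V = (45*(4*6 - 4))*(-35) = (45*(24 - 4))*(-35) = (45*20)*(-35) = 900*(-35) = -31500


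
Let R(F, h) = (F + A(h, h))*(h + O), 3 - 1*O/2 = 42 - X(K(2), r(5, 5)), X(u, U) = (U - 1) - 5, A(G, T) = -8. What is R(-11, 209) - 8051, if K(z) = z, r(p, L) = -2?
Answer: -10236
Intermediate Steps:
X(u, U) = -6 + U (X(u, U) = (-1 + U) - 5 = -6 + U)
O = -94 (O = 6 - 2*(42 - (-6 - 2)) = 6 - 2*(42 - 1*(-8)) = 6 - 2*(42 + 8) = 6 - 2*50 = 6 - 100 = -94)
R(F, h) = (-94 + h)*(-8 + F) (R(F, h) = (F - 8)*(h - 94) = (-8 + F)*(-94 + h) = (-94 + h)*(-8 + F))
R(-11, 209) - 8051 = (752 - 94*(-11) - 8*209 - 11*209) - 8051 = (752 + 1034 - 1672 - 2299) - 8051 = -2185 - 8051 = -10236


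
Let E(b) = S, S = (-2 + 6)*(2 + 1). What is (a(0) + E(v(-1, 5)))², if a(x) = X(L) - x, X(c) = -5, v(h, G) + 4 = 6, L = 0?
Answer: 49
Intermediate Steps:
S = 12 (S = 4*3 = 12)
v(h, G) = 2 (v(h, G) = -4 + 6 = 2)
E(b) = 12
a(x) = -5 - x
(a(0) + E(v(-1, 5)))² = ((-5 - 1*0) + 12)² = ((-5 + 0) + 12)² = (-5 + 12)² = 7² = 49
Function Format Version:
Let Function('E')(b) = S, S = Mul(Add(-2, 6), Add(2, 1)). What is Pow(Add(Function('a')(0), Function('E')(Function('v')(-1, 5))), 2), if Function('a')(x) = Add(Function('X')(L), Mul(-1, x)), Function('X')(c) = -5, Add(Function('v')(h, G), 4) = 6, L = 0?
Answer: 49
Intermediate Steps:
S = 12 (S = Mul(4, 3) = 12)
Function('v')(h, G) = 2 (Function('v')(h, G) = Add(-4, 6) = 2)
Function('E')(b) = 12
Function('a')(x) = Add(-5, Mul(-1, x))
Pow(Add(Function('a')(0), Function('E')(Function('v')(-1, 5))), 2) = Pow(Add(Add(-5, Mul(-1, 0)), 12), 2) = Pow(Add(Add(-5, 0), 12), 2) = Pow(Add(-5, 12), 2) = Pow(7, 2) = 49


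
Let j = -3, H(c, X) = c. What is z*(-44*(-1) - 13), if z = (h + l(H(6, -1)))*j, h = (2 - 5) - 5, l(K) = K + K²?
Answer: -3162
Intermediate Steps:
h = -8 (h = -3 - 5 = -8)
z = -102 (z = (-8 + 6*(1 + 6))*(-3) = (-8 + 6*7)*(-3) = (-8 + 42)*(-3) = 34*(-3) = -102)
z*(-44*(-1) - 13) = -102*(-44*(-1) - 13) = -102*(44 - 13) = -102*31 = -3162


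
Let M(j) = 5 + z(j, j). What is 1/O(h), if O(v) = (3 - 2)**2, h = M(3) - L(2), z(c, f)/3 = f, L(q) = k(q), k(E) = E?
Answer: 1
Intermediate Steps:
L(q) = q
z(c, f) = 3*f
M(j) = 5 + 3*j
h = 12 (h = (5 + 3*3) - 1*2 = (5 + 9) - 2 = 14 - 2 = 12)
O(v) = 1 (O(v) = 1**2 = 1)
1/O(h) = 1/1 = 1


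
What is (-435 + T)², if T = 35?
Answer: 160000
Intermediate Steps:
(-435 + T)² = (-435 + 35)² = (-400)² = 160000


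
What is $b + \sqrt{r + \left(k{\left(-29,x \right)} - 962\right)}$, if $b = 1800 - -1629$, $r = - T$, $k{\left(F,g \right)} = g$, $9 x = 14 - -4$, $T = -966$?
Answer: $3429 + \sqrt{6} \approx 3431.4$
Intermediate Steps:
$x = 2$ ($x = \frac{14 - -4}{9} = \frac{14 + 4}{9} = \frac{1}{9} \cdot 18 = 2$)
$r = 966$ ($r = \left(-1\right) \left(-966\right) = 966$)
$b = 3429$ ($b = 1800 + 1629 = 3429$)
$b + \sqrt{r + \left(k{\left(-29,x \right)} - 962\right)} = 3429 + \sqrt{966 + \left(2 - 962\right)} = 3429 + \sqrt{966 - 960} = 3429 + \sqrt{6}$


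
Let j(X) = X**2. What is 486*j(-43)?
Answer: 898614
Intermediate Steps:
486*j(-43) = 486*(-43)**2 = 486*1849 = 898614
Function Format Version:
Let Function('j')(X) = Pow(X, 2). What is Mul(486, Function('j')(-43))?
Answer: 898614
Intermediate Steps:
Mul(486, Function('j')(-43)) = Mul(486, Pow(-43, 2)) = Mul(486, 1849) = 898614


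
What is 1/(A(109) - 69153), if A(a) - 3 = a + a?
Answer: -1/68932 ≈ -1.4507e-5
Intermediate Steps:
A(a) = 3 + 2*a (A(a) = 3 + (a + a) = 3 + 2*a)
1/(A(109) - 69153) = 1/((3 + 2*109) - 69153) = 1/((3 + 218) - 69153) = 1/(221 - 69153) = 1/(-68932) = -1/68932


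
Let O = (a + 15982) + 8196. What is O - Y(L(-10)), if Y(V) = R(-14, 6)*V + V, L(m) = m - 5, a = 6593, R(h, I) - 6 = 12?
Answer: 31056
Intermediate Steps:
R(h, I) = 18 (R(h, I) = 6 + 12 = 18)
L(m) = -5 + m
O = 30771 (O = (6593 + 15982) + 8196 = 22575 + 8196 = 30771)
Y(V) = 19*V (Y(V) = 18*V + V = 19*V)
O - Y(L(-10)) = 30771 - 19*(-5 - 10) = 30771 - 19*(-15) = 30771 - 1*(-285) = 30771 + 285 = 31056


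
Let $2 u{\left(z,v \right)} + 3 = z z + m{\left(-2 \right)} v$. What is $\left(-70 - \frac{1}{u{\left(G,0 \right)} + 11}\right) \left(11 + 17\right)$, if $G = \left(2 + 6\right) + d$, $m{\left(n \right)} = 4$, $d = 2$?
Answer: $- \frac{33328}{17} \approx -1960.5$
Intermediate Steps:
$G = 10$ ($G = \left(2 + 6\right) + 2 = 8 + 2 = 10$)
$u{\left(z,v \right)} = - \frac{3}{2} + \frac{z^{2}}{2} + 2 v$ ($u{\left(z,v \right)} = - \frac{3}{2} + \frac{z z + 4 v}{2} = - \frac{3}{2} + \frac{z^{2} + 4 v}{2} = - \frac{3}{2} + \left(\frac{z^{2}}{2} + 2 v\right) = - \frac{3}{2} + \frac{z^{2}}{2} + 2 v$)
$\left(-70 - \frac{1}{u{\left(G,0 \right)} + 11}\right) \left(11 + 17\right) = \left(-70 - \frac{1}{\left(- \frac{3}{2} + \frac{10^{2}}{2} + 2 \cdot 0\right) + 11}\right) \left(11 + 17\right) = \left(-70 - \frac{1}{\left(- \frac{3}{2} + \frac{1}{2} \cdot 100 + 0\right) + 11}\right) 28 = \left(-70 - \frac{1}{\left(- \frac{3}{2} + 50 + 0\right) + 11}\right) 28 = \left(-70 - \frac{1}{\frac{97}{2} + 11}\right) 28 = \left(-70 - \frac{1}{\frac{119}{2}}\right) 28 = \left(-70 - \frac{2}{119}\right) 28 = \left(- \frac{8332}{119}\right) 28 = - \frac{33328}{17}$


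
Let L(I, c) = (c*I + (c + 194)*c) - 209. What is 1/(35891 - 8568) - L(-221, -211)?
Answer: -1366395906/27323 ≈ -50009.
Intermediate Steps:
L(I, c) = -209 + I*c + c*(194 + c) (L(I, c) = (I*c + (194 + c)*c) - 209 = (I*c + c*(194 + c)) - 209 = -209 + I*c + c*(194 + c))
1/(35891 - 8568) - L(-221, -211) = 1/(35891 - 8568) - (-209 + (-211)**2 + 194*(-211) - 221*(-211)) = 1/27323 - (-209 + 44521 - 40934 + 46631) = 1/27323 - 1*50009 = 1/27323 - 50009 = -1366395906/27323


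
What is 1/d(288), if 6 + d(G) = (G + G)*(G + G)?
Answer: 1/331770 ≈ 3.0141e-6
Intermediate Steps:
d(G) = -6 + 4*G² (d(G) = -6 + (G + G)*(G + G) = -6 + (2*G)*(2*G) = -6 + 4*G²)
1/d(288) = 1/(-6 + 4*288²) = 1/(-6 + 4*82944) = 1/(-6 + 331776) = 1/331770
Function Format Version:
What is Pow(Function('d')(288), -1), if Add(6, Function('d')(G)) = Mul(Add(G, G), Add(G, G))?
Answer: Rational(1, 331770) ≈ 3.0141e-6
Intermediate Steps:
Function('d')(G) = Add(-6, Mul(4, Pow(G, 2))) (Function('d')(G) = Add(-6, Mul(Add(G, G), Add(G, G))) = Add(-6, Mul(Mul(2, G), Mul(2, G))) = Add(-6, Mul(4, Pow(G, 2))))
Pow(Function('d')(288), -1) = Pow(Add(-6, Mul(4, Pow(288, 2))), -1) = Pow(Add(-6, Mul(4, 82944)), -1) = Pow(Add(-6, 331776), -1) = Pow(331770, -1) = Rational(1, 331770)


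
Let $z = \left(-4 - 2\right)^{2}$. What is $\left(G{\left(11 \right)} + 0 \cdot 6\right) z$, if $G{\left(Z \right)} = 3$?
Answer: $108$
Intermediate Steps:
$z = 36$ ($z = \left(-6\right)^{2} = 36$)
$\left(G{\left(11 \right)} + 0 \cdot 6\right) z = \left(3 + 0 \cdot 6\right) 36 = \left(3 + 0\right) 36 = 3 \cdot 36 = 108$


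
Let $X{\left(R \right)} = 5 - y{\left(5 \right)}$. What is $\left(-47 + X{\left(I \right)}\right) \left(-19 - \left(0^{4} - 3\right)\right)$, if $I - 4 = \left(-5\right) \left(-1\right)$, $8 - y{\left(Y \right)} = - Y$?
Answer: $880$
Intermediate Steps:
$y{\left(Y \right)} = 8 + Y$ ($y{\left(Y \right)} = 8 - - Y = 8 + Y$)
$I = 9$ ($I = 4 - -5 = 4 + 5 = 9$)
$X{\left(R \right)} = -8$ ($X{\left(R \right)} = 5 - \left(8 + 5\right) = 5 - 13 = -8$)
$\left(-47 + X{\left(I \right)}\right) \left(-19 - \left(0^{4} - 3\right)\right) = \left(-47 - 8\right) \left(-19 - \left(0^{4} - 3\right)\right) = - 55 \left(-19 - \left(0 - 3\right)\right) = - 55 \left(-19 - -3\right) = - 55 \left(-19 + 3\right) = \left(-55\right) \left(-16\right) = 880$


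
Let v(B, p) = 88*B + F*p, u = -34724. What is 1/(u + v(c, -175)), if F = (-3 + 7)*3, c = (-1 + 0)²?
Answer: -1/36736 ≈ -2.7221e-5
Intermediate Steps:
c = 1 (c = (-1)² = 1)
F = 12 (F = 4*3 = 12)
v(B, p) = 12*p + 88*B (v(B, p) = 88*B + 12*p = 12*p + 88*B)
1/(u + v(c, -175)) = 1/(-34724 + (12*(-175) + 88*1)) = 1/(-34724 + (-2100 + 88)) = 1/(-34724 - 2012) = 1/(-36736) = -1/36736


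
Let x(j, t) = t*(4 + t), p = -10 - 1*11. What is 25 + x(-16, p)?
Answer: 382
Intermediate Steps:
p = -21 (p = -10 - 11 = -21)
25 + x(-16, p) = 25 - 21*(4 - 21) = 25 - 21*(-17) = 25 + 357 = 382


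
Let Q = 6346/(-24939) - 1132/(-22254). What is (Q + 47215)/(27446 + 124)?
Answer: 4367309696309/2550190565070 ≈ 1.7125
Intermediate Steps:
Q = -18832156/92498751 (Q = 6346*(-1/24939) - 1132*(-1/22254) = -6346/24939 + 566/11127 = -18832156/92498751 ≈ -0.20359)
(Q + 47215)/(27446 + 124) = (-18832156/92498751 + 47215)/(27446 + 124) = (4367309696309/92498751)/27570 = (4367309696309/92498751)*(1/27570) = 4367309696309/2550190565070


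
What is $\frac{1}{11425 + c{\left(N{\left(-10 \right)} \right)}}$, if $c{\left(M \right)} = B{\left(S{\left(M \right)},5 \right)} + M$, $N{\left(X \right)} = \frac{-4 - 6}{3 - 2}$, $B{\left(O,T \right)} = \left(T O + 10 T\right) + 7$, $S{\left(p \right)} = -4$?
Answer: $\frac{1}{11452} \approx 8.7321 \cdot 10^{-5}$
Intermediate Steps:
$B{\left(O,T \right)} = 7 + 10 T + O T$ ($B{\left(O,T \right)} = \left(O T + 10 T\right) + 7 = \left(10 T + O T\right) + 7 = 7 + 10 T + O T$)
$N{\left(X \right)} = -10$ ($N{\left(X \right)} = - \frac{10}{1} = \left(-10\right) 1 = -10$)
$c{\left(M \right)} = 37 + M$ ($c{\left(M \right)} = \left(7 + 10 \cdot 5 - 20\right) + M = \left(7 + 50 - 20\right) + M = 37 + M$)
$\frac{1}{11425 + c{\left(N{\left(-10 \right)} \right)}} = \frac{1}{11425 + \left(37 - 10\right)} = \frac{1}{11425 + 27} = \frac{1}{11452}$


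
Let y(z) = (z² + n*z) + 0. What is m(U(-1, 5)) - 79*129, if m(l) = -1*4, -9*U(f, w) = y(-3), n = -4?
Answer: -10195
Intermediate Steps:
y(z) = z² - 4*z (y(z) = (z² - 4*z) + 0 = z² - 4*z)
U(f, w) = -7/3 (U(f, w) = -(-1)*(-4 - 3)/3 = -(-1)*(-7)/3 = -⅑*21 = -7/3)
m(l) = -4
m(U(-1, 5)) - 79*129 = -4 - 79*129 = -4 - 10191 = -10195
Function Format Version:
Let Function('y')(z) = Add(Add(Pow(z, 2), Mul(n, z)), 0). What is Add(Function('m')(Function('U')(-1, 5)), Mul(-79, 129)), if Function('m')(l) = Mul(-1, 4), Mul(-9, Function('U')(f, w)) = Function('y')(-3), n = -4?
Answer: -10195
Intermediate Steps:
Function('y')(z) = Add(Pow(z, 2), Mul(-4, z)) (Function('y')(z) = Add(Add(Pow(z, 2), Mul(-4, z)), 0) = Add(Pow(z, 2), Mul(-4, z)))
Function('U')(f, w) = Rational(-7, 3) (Function('U')(f, w) = Mul(Rational(-1, 9), Mul(-3, Add(-4, -3))) = Mul(Rational(-1, 9), Mul(-3, -7)) = Mul(Rational(-1, 9), 21) = Rational(-7, 3))
Function('m')(l) = -4
Add(Function('m')(Function('U')(-1, 5)), Mul(-79, 129)) = Add(-4, Mul(-79, 129)) = Add(-4, -10191) = -10195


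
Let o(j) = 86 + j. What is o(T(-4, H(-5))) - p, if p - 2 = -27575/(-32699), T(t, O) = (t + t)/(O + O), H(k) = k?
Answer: 13726501/163495 ≈ 83.957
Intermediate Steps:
T(t, O) = t/O (T(t, O) = (2*t)/((2*O)) = (2*t)*(1/(2*O)) = t/O)
p = 92973/32699 (p = 2 - 27575/(-32699) = 2 - 27575*(-1/32699) = 2 + 27575/32699 = 92973/32699 ≈ 2.8433)
o(T(-4, H(-5))) - p = (86 - 4/(-5)) - 1*92973/32699 = (86 - 4*(-1/5)) - 92973/32699 = (86 + 4/5) - 92973/32699 = 434/5 - 92973/32699 = 13726501/163495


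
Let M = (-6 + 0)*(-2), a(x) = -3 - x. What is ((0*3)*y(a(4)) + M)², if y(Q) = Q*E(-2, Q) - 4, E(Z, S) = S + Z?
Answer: 144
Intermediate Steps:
y(Q) = -4 + Q*(-2 + Q) (y(Q) = Q*(Q - 2) - 4 = Q*(-2 + Q) - 4 = -4 + Q*(-2 + Q))
M = 12 (M = -6*(-2) = 12)
((0*3)*y(a(4)) + M)² = ((0*3)*(-4 + (-3 - 1*4)*(-2 + (-3 - 1*4))) + 12)² = (0*(-4 + (-3 - 4)*(-2 + (-3 - 4))) + 12)² = (0*(-4 - 7*(-2 - 7)) + 12)² = (0*(-4 - 7*(-9)) + 12)² = (0*(-4 + 63) + 12)² = (0*59 + 12)² = (0 + 12)² = 12² = 144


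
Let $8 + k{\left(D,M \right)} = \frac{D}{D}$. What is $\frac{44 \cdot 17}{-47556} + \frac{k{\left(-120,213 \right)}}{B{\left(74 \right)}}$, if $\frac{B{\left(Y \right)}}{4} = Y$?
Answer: $- \frac{138575}{3519144} \approx -0.039377$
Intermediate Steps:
$k{\left(D,M \right)} = -7$ ($k{\left(D,M \right)} = -8 + \frac{D}{D} = -8 + 1 = -7$)
$B{\left(Y \right)} = 4 Y$
$\frac{44 \cdot 17}{-47556} + \frac{k{\left(-120,213 \right)}}{B{\left(74 \right)}} = \frac{44 \cdot 17}{-47556} - \frac{7}{4 \cdot 74} = 748 \left(- \frac{1}{47556}\right) - \frac{7}{296} = - \frac{187}{11889} - \frac{7}{296} = - \frac{138575}{3519144}$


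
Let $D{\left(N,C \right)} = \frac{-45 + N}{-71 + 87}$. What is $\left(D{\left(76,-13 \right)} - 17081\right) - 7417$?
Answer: $- \frac{391937}{16} \approx -24496.0$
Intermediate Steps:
$D{\left(N,C \right)} = - \frac{45}{16} + \frac{N}{16}$ ($D{\left(N,C \right)} = \frac{-45 + N}{16} = \left(-45 + N\right) \frac{1}{16} = - \frac{45}{16} + \frac{N}{16}$)
$\left(D{\left(76,-13 \right)} - 17081\right) - 7417 = \left(\left(- \frac{45}{16} + \frac{1}{16} \cdot 76\right) - 17081\right) - 7417 = \left(\left(- \frac{45}{16} + \frac{19}{4}\right) - 17081\right) - 7417 = \left(\frac{31}{16} - 17081\right) - 7417 = - \frac{273265}{16} - 7417 = - \frac{391937}{16}$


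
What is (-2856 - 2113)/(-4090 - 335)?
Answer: 4969/4425 ≈ 1.1229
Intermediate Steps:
(-2856 - 2113)/(-4090 - 335) = -4969/(-4425) = -4969*(-1/4425) = 4969/4425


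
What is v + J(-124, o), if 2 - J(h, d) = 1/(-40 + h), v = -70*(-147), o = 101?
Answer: 1687889/164 ≈ 10292.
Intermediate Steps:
v = 10290
J(h, d) = 2 - 1/(-40 + h)
v + J(-124, o) = 10290 + (-81 + 2*(-124))/(-40 - 124) = 10290 + (-81 - 248)/(-164) = 10290 - 1/164*(-329) = 10290 + 329/164 = 1687889/164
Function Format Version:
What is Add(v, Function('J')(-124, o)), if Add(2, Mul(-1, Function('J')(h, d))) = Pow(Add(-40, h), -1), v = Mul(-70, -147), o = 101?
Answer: Rational(1687889, 164) ≈ 10292.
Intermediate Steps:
v = 10290
Function('J')(h, d) = Add(2, Mul(-1, Pow(Add(-40, h), -1)))
Add(v, Function('J')(-124, o)) = Add(10290, Mul(Pow(Add(-40, -124), -1), Add(-81, Mul(2, -124)))) = Add(10290, Mul(Pow(-164, -1), Add(-81, -248))) = Add(10290, Mul(Rational(-1, 164), -329)) = Add(10290, Rational(329, 164)) = Rational(1687889, 164)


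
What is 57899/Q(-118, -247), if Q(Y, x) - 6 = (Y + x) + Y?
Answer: -57899/477 ≈ -121.38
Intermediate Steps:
Q(Y, x) = 6 + x + 2*Y (Q(Y, x) = 6 + ((Y + x) + Y) = 6 + (x + 2*Y) = 6 + x + 2*Y)
57899/Q(-118, -247) = 57899/(6 - 247 + 2*(-118)) = 57899/(6 - 247 - 236) = 57899/(-477) = 57899*(-1/477) = -57899/477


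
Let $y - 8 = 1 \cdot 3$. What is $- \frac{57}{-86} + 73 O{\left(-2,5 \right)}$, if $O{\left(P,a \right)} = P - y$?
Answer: $- \frac{81557}{86} \approx -948.34$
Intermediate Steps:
$y = 11$ ($y = 8 + 1 \cdot 3 = 8 + 3 = 11$)
$O{\left(P,a \right)} = -11 + P$ ($O{\left(P,a \right)} = P - 11 = -11 + P$)
$- \frac{57}{-86} + 73 O{\left(-2,5 \right)} = - \frac{57}{-86} + 73 \left(-11 - 2\right) = \left(-57\right) \left(- \frac{1}{86}\right) + 73 \left(-13\right) = \frac{57}{86} - 949 = - \frac{81557}{86}$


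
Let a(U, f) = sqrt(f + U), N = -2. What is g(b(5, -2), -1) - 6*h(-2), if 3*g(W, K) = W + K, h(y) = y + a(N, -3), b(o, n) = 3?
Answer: 38/3 - 6*I*sqrt(5) ≈ 12.667 - 13.416*I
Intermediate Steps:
a(U, f) = sqrt(U + f)
h(y) = y + I*sqrt(5) (h(y) = y + sqrt(-2 - 3) = y + sqrt(-5) = y + I*sqrt(5))
g(W, K) = K/3 + W/3 (g(W, K) = (W + K)/3 = (K + W)/3 = K/3 + W/3)
g(b(5, -2), -1) - 6*h(-2) = ((1/3)*(-1) + (1/3)*3) - 6*(-2 + I*sqrt(5)) = (-1/3 + 1) + (12 - 6*I*sqrt(5)) = 2/3 + (12 - 6*I*sqrt(5)) = 38/3 - 6*I*sqrt(5)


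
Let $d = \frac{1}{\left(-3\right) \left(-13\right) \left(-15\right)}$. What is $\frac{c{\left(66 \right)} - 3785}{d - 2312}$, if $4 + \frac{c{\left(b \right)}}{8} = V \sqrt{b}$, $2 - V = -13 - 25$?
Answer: $\frac{2232945}{1352521} - \frac{187200 \sqrt{66}}{1352521} \approx 0.52652$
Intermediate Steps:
$V = 40$ ($V = 2 - \left(-13 - 25\right) = 2 - -38 = 2 + 38 = 40$)
$d = - \frac{1}{585}$ ($d = \frac{1}{39 \left(-15\right)} = \frac{1}{-585} = - \frac{1}{585} \approx -0.0017094$)
$c{\left(b \right)} = -32 + 320 \sqrt{b}$ ($c{\left(b \right)} = -32 + 8 \cdot 40 \sqrt{b} = -32 + 320 \sqrt{b}$)
$\frac{c{\left(66 \right)} - 3785}{d - 2312} = \frac{\left(-32 + 320 \sqrt{66}\right) - 3785}{- \frac{1}{585} - 2312} = \frac{-3817 + 320 \sqrt{66}}{- \frac{1352521}{585}} = \left(-3817 + 320 \sqrt{66}\right) \left(- \frac{585}{1352521}\right) = \frac{2232945}{1352521} - \frac{187200 \sqrt{66}}{1352521}$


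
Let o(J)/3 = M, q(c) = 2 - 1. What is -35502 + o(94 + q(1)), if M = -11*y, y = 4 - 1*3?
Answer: -35535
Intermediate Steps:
q(c) = 1
y = 1 (y = 4 - 3 = 1)
M = -11 (M = -11*1 = -11)
o(J) = -33 (o(J) = 3*(-11) = -33)
-35502 + o(94 + q(1)) = -35502 - 33 = -35535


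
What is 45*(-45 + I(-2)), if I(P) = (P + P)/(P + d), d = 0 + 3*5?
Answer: -26505/13 ≈ -2038.8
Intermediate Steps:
d = 15 (d = 0 + 15 = 15)
I(P) = 2*P/(15 + P) (I(P) = (P + P)/(P + 15) = (2*P)/(15 + P) = 2*P/(15 + P))
45*(-45 + I(-2)) = 45*(-45 + 2*(-2)/(15 - 2)) = 45*(-45 + 2*(-2)/13) = 45*(-45 + 2*(-2)*(1/13)) = 45*(-45 - 4/13) = 45*(-589/13) = -26505/13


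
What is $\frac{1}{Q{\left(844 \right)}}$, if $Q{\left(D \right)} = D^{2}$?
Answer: $\frac{1}{712336} \approx 1.4038 \cdot 10^{-6}$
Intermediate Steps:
$\frac{1}{Q{\left(844 \right)}} = \frac{1}{844^{2}} = \frac{1}{712336}$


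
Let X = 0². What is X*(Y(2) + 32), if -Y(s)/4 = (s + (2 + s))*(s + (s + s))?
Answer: 0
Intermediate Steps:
Y(s) = -12*s*(2 + 2*s) (Y(s) = -4*(s + (2 + s))*(s + (s + s)) = -4*(2 + 2*s)*(s + 2*s) = -4*(2 + 2*s)*3*s = -12*s*(2 + 2*s))
X = 0
X*(Y(2) + 32) = 0*(-24*2*(1 + 2) + 32) = 0*(-24*2*3 + 32) = 0*(-144 + 32) = 0*(-112) = 0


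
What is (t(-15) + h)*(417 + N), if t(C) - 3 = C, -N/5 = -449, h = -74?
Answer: -228932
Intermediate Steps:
N = 2245 (N = -5*(-449) = 2245)
t(C) = 3 + C
(t(-15) + h)*(417 + N) = ((3 - 15) - 74)*(417 + 2245) = (-12 - 74)*2662 = -86*2662 = -228932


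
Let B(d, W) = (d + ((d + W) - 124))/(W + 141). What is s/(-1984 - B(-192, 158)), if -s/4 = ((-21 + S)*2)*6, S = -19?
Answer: -95680/98811 ≈ -0.96831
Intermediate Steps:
B(d, W) = (-124 + W + 2*d)/(141 + W) (B(d, W) = (d + ((W + d) - 124))/(141 + W) = (d + (-124 + W + d))/(141 + W) = (-124 + W + 2*d)/(141 + W))
s = 1920 (s = -4*(-21 - 19)*2*6 = -4*(-40*2)*6 = -(-320)*6 = -4*(-480) = 1920)
s/(-1984 - B(-192, 158)) = 1920/(-1984 - (-124 + 158 + 2*(-192))/(141 + 158)) = 1920/(-1984 - (-124 + 158 - 384)/299) = 1920/(-1984 - (-350)/299) = 1920/(-1984 - 1*(-350/299)) = 1920/(-1984 + 350/299) = 1920/(-592866/299) = 1920*(-299/592866) = -95680/98811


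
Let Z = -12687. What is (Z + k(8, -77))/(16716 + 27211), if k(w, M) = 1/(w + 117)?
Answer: -1585874/5490875 ≈ -0.28882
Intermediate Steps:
k(w, M) = 1/(117 + w)
(Z + k(8, -77))/(16716 + 27211) = (-12687 + 1/(117 + 8))/(16716 + 27211) = (-12687 + 1/125)/43927 = (-12687 + 1/125)*(1/43927) = -1585874/125*1/43927 = -1585874/5490875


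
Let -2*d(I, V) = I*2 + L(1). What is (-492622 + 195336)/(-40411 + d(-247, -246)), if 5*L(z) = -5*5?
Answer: 594572/80323 ≈ 7.4023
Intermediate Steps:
L(z) = -5 (L(z) = (-5*5)/5 = (⅕)*(-25) = -5)
d(I, V) = 5/2 - I (d(I, V) = -(I*2 - 5)/2 = -(2*I - 5)/2 = -(-5 + 2*I)/2 = 5/2 - I)
(-492622 + 195336)/(-40411 + d(-247, -246)) = (-492622 + 195336)/(-40411 + (5/2 - 1*(-247))) = -297286/(-40411 + (5/2 + 247)) = -297286/(-40411 + 499/2) = -297286/(-80323/2) = -297286*(-2/80323) = 594572/80323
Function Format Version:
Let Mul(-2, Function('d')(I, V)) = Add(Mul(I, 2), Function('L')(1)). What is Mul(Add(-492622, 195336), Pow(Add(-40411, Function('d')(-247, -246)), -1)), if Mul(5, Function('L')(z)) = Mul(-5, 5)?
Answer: Rational(594572, 80323) ≈ 7.4023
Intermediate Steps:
Function('L')(z) = -5 (Function('L')(z) = Mul(Rational(1, 5), Mul(-5, 5)) = Mul(Rational(1, 5), -25) = -5)
Function('d')(I, V) = Add(Rational(5, 2), Mul(-1, I)) (Function('d')(I, V) = Mul(Rational(-1, 2), Add(Mul(I, 2), -5)) = Mul(Rational(-1, 2), Add(Mul(2, I), -5)) = Mul(Rational(-1, 2), Add(-5, Mul(2, I))) = Add(Rational(5, 2), Mul(-1, I)))
Mul(Add(-492622, 195336), Pow(Add(-40411, Function('d')(-247, -246)), -1)) = Mul(Add(-492622, 195336), Pow(Add(-40411, Add(Rational(5, 2), Mul(-1, -247))), -1)) = Mul(-297286, Pow(Add(-40411, Add(Rational(5, 2), 247)), -1)) = Mul(-297286, Pow(Add(-40411, Rational(499, 2)), -1)) = Mul(-297286, Pow(Rational(-80323, 2), -1)) = Mul(-297286, Rational(-2, 80323)) = Rational(594572, 80323)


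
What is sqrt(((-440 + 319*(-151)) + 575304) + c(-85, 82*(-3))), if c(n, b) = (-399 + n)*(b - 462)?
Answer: sqrt(869367) ≈ 932.40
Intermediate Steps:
c(n, b) = (-462 + b)*(-399 + n) (c(n, b) = (-399 + n)*(-462 + b) = (-462 + b)*(-399 + n))
sqrt(((-440 + 319*(-151)) + 575304) + c(-85, 82*(-3))) = sqrt(((-440 + 319*(-151)) + 575304) + (184338 - 462*(-85) - 32718*(-3) + (82*(-3))*(-85))) = sqrt(((-440 - 48169) + 575304) + (184338 + 39270 - 399*(-246) - 246*(-85))) = sqrt((-48609 + 575304) + (184338 + 39270 + 98154 + 20910)) = sqrt(526695 + 342672) = sqrt(869367)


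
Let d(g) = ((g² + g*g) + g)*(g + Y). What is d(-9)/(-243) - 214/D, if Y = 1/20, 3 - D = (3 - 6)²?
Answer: 22303/540 ≈ 41.302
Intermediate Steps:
D = -6 (D = 3 - (3 - 6)² = 3 - 1*(-3)² = 3 - 1*9 = 3 - 9 = -6)
Y = 1/20 ≈ 0.050000
d(g) = (1/20 + g)*(g + 2*g²) (d(g) = ((g² + g*g) + g)*(g + 1/20) = ((g² + g²) + g)*(1/20 + g) = (2*g² + g)*(1/20 + g) = (g + 2*g²)*(1/20 + g) = (1/20 + g)*(g + 2*g²))
d(-9)/(-243) - 214/D = ((1/20)*(-9)*(1 + 22*(-9) + 40*(-9)²))/(-243) - 214/(-6) = ((1/20)*(-9)*(1 - 198 + 40*81))*(-1/243) - 214*(-⅙) = ((1/20)*(-9)*(1 - 198 + 3240))*(-1/243) + 107/3 = ((1/20)*(-9)*3043)*(-1/243) + 107/3 = -27387/20*(-1/243) + 107/3 = 3043/540 + 107/3 = 22303/540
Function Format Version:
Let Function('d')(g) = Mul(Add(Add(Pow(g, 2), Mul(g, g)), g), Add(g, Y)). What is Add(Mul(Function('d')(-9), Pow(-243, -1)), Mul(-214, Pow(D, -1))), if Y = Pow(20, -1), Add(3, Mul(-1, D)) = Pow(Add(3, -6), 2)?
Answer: Rational(22303, 540) ≈ 41.302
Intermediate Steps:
D = -6 (D = Add(3, Mul(-1, Pow(Add(3, -6), 2))) = Add(3, Mul(-1, Pow(-3, 2))) = Add(3, Mul(-1, 9)) = Add(3, -9) = -6)
Y = Rational(1, 20) ≈ 0.050000
Function('d')(g) = Mul(Add(Rational(1, 20), g), Add(g, Mul(2, Pow(g, 2)))) (Function('d')(g) = Mul(Add(Add(Pow(g, 2), Mul(g, g)), g), Add(g, Rational(1, 20))) = Mul(Add(Add(Pow(g, 2), Pow(g, 2)), g), Add(Rational(1, 20), g)) = Mul(Add(Mul(2, Pow(g, 2)), g), Add(Rational(1, 20), g)) = Mul(Add(g, Mul(2, Pow(g, 2))), Add(Rational(1, 20), g)) = Mul(Add(Rational(1, 20), g), Add(g, Mul(2, Pow(g, 2)))))
Add(Mul(Function('d')(-9), Pow(-243, -1)), Mul(-214, Pow(D, -1))) = Add(Mul(Mul(Rational(1, 20), -9, Add(1, Mul(22, -9), Mul(40, Pow(-9, 2)))), Pow(-243, -1)), Mul(-214, Pow(-6, -1))) = Add(Mul(Mul(Rational(1, 20), -9, Add(1, -198, Mul(40, 81))), Rational(-1, 243)), Mul(-214, Rational(-1, 6))) = Add(Mul(Mul(Rational(1, 20), -9, Add(1, -198, 3240)), Rational(-1, 243)), Rational(107, 3)) = Add(Mul(Mul(Rational(1, 20), -9, 3043), Rational(-1, 243)), Rational(107, 3)) = Add(Mul(Rational(-27387, 20), Rational(-1, 243)), Rational(107, 3)) = Add(Rational(3043, 540), Rational(107, 3)) = Rational(22303, 540)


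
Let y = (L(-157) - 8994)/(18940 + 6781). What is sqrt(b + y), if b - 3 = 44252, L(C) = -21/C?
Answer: sqrt(2497100803874654)/237541 ≈ 210.37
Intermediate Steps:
b = 44255 (b = 3 + 44252 = 44255)
y = -83061/237541 (y = (-21/(-157) - 8994)/(18940 + 6781) = (-21*(-1/157) - 8994)/25721 = (21/157 - 8994)*(1/25721) = -1412037/157*1/25721 = -83061/237541 ≈ -0.34967)
sqrt(b + y) = sqrt(44255 - 83061/237541) = sqrt(10512293894/237541) = sqrt(2497100803874654)/237541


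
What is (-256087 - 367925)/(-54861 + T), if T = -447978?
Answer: 208004/167613 ≈ 1.2410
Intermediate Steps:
(-256087 - 367925)/(-54861 + T) = (-256087 - 367925)/(-54861 - 447978) = -624012/(-502839) = -624012*(-1/502839) = 208004/167613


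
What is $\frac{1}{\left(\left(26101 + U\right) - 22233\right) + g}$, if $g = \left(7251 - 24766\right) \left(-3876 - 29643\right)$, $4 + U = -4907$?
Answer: $\frac{1}{587084242} \approx 1.7033 \cdot 10^{-9}$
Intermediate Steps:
$U = -4911$ ($U = -4 - 4907 = -4911$)
$g = 587085285$ ($g = \left(-17515\right) \left(-33519\right) = 587085285$)
$\frac{1}{\left(\left(26101 + U\right) - 22233\right) + g} = \frac{1}{\left(\left(26101 - 4911\right) - 22233\right) + 587085285} = \frac{1}{\left(21190 - 22233\right) + 587085285} = \frac{1}{-1043 + 587085285} = \frac{1}{587084242}$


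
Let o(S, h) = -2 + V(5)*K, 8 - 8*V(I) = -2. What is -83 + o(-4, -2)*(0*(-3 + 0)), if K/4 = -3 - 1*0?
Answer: -83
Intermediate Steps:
V(I) = 5/4 (V(I) = 1 - 1/8*(-2) = 1 + 1/4 = 5/4)
K = -12 (K = 4*(-3 - 1*0) = 4*(-3 + 0) = 4*(-3) = -12)
o(S, h) = -17 (o(S, h) = -2 + (5/4)*(-12) = -2 - 15 = -17)
-83 + o(-4, -2)*(0*(-3 + 0)) = -83 - 0*(-3 + 0) = -83 - 0*(-3) = -83 - 17*0 = -83 + 0 = -83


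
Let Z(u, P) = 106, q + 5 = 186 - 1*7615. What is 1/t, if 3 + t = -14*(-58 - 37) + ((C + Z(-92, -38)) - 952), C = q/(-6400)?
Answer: 3200/1542917 ≈ 0.0020740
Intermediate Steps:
q = -7434 (q = -5 + (186 - 1*7615) = -5 + (186 - 7615) = -5 - 7429 = -7434)
C = 3717/3200 (C = -7434/(-6400) = -7434*(-1/6400) = 3717/3200 ≈ 1.1616)
t = 1542917/3200 (t = -3 + (-14*(-58 - 37) + ((3717/3200 + 106) - 952)) = -3 + (-14*(-95) + (342917/3200 - 952)) = -3 + (1330 - 2703483/3200) = -3 + 1552517/3200 = 1542917/3200 ≈ 482.16)
1/t = 1/(1542917/3200) = 3200/1542917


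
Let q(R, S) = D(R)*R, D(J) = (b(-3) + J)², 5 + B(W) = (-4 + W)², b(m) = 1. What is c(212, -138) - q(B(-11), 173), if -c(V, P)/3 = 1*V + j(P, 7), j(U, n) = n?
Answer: -10745677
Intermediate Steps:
B(W) = -5 + (-4 + W)²
D(J) = (1 + J)²
q(R, S) = R*(1 + R)² (q(R, S) = (1 + R)²*R = R*(1 + R)²)
c(V, P) = -21 - 3*V (c(V, P) = -3*(1*V + 7) = -3*(V + 7) = -3*(7 + V) = -21 - 3*V)
c(212, -138) - q(B(-11), 173) = (-21 - 3*212) - (-5 + (-4 - 11)²)*(1 + (-5 + (-4 - 11)²))² = (-21 - 636) - (-5 + (-15)²)*(1 + (-5 + (-15)²))² = -657 - (-5 + 225)*(1 + (-5 + 225))² = -657 - 220*(1 + 220)² = -657 - 220*221² = -657 - 220*48841 = -657 - 1*10745020 = -657 - 10745020 = -10745677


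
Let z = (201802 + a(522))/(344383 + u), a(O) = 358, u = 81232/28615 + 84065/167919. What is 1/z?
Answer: 827388556696519/485689620859800 ≈ 1.7035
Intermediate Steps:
u = 16045916183/4805002185 (u = 81232*(1/28615) + 84065*(1/167919) = 81232/28615 + 84065/167919 = 16045916183/4805002185 ≈ 3.3394)
z = 485689620859800/827388556696519 (z = (201802 + 358)/(344383 + 16045916183/4805002185) = 202160/(1654777113393038/4805002185) = 202160*(4805002185/1654777113393038) = 485689620859800/827388556696519 ≈ 0.58702)
1/z = 1/(485689620859800/827388556696519) = 827388556696519/485689620859800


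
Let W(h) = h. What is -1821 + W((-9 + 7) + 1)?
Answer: -1822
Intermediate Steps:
-1821 + W((-9 + 7) + 1) = -1821 + ((-9 + 7) + 1) = -1821 + (-2 + 1) = -1821 - 1 = -1822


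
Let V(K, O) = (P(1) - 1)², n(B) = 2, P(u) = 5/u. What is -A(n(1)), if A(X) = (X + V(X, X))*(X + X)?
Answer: -72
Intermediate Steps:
V(K, O) = 16 (V(K, O) = (5/1 - 1)² = (5*1 - 1)² = (5 - 1)² = 4² = 16)
A(X) = 2*X*(16 + X) (A(X) = (X + 16)*(X + X) = (16 + X)*(2*X) = 2*X*(16 + X))
-A(n(1)) = -2*2*(16 + 2) = -2*2*18 = -1*72 = -72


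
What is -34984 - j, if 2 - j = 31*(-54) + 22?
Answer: -36638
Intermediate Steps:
j = 1654 (j = 2 - (31*(-54) + 22) = 2 - (-1674 + 22) = 2 - 1*(-1652) = 2 + 1652 = 1654)
-34984 - j = -34984 - 1*1654 = -34984 - 1654 = -36638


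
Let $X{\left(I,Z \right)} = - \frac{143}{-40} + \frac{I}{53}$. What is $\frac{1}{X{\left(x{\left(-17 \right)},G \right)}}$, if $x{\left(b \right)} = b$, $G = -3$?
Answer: $\frac{2120}{6899} \approx 0.30729$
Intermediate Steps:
$X{\left(I,Z \right)} = \frac{143}{40} + \frac{I}{53}$ ($X{\left(I,Z \right)} = \left(-143\right) \left(- \frac{1}{40}\right) + I \frac{1}{53} = \frac{143}{40} + \frac{I}{53}$)
$\frac{1}{X{\left(x{\left(-17 \right)},G \right)}} = \frac{1}{\frac{143}{40} + \frac{1}{53} \left(-17\right)} = \frac{1}{\frac{143}{40} - \frac{17}{53}} = \frac{1}{\frac{6899}{2120}} = \frac{2120}{6899}$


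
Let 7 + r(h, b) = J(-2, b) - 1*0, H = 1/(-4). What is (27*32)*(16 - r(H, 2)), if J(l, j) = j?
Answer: 18144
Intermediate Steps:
H = -¼ (H = 1*(-¼) = -¼ ≈ -0.25000)
r(h, b) = -7 + b (r(h, b) = -7 + (b - 1*0) = -7 + (b + 0) = -7 + b)
(27*32)*(16 - r(H, 2)) = (27*32)*(16 - (-7 + 2)) = 864*(16 - 1*(-5)) = 864*(16 + 5) = 864*21 = 18144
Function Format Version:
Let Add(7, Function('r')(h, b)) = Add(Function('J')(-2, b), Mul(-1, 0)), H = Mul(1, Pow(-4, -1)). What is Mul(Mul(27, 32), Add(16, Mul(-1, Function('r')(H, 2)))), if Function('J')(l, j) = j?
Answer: 18144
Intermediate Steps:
H = Rational(-1, 4) (H = Mul(1, Rational(-1, 4)) = Rational(-1, 4) ≈ -0.25000)
Function('r')(h, b) = Add(-7, b) (Function('r')(h, b) = Add(-7, Add(b, Mul(-1, 0))) = Add(-7, Add(b, 0)) = Add(-7, b))
Mul(Mul(27, 32), Add(16, Mul(-1, Function('r')(H, 2)))) = Mul(Mul(27, 32), Add(16, Mul(-1, Add(-7, 2)))) = Mul(864, Add(16, Mul(-1, -5))) = Mul(864, Add(16, 5)) = Mul(864, 21) = 18144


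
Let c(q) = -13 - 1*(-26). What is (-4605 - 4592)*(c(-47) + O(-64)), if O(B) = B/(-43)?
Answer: -5729731/43 ≈ -1.3325e+5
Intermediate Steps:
O(B) = -B/43 (O(B) = B*(-1/43) = -B/43)
c(q) = 13 (c(q) = -13 + 26 = 13)
(-4605 - 4592)*(c(-47) + O(-64)) = (-4605 - 4592)*(13 - 1/43*(-64)) = -9197*(13 + 64/43) = -9197*623/43 = -5729731/43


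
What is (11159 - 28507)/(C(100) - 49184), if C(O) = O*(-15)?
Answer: 4337/12671 ≈ 0.34228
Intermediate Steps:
C(O) = -15*O
(11159 - 28507)/(C(100) - 49184) = (11159 - 28507)/(-15*100 - 49184) = -17348/(-1500 - 49184) = -17348/(-50684) = -17348*(-1/50684) = 4337/12671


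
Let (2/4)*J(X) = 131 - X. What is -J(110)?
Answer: -42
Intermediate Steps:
J(X) = 262 - 2*X (J(X) = 2*(131 - X) = 262 - 2*X)
-J(110) = -(262 - 2*110) = -(262 - 220) = -1*42 = -42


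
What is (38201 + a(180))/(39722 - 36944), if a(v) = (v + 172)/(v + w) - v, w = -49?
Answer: 4981103/363918 ≈ 13.687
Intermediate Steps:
a(v) = -v + (172 + v)/(-49 + v) (a(v) = (v + 172)/(v - 49) - v = (172 + v)/(-49 + v) - v = -v + (172 + v)/(-49 + v))
(38201 + a(180))/(39722 - 36944) = (38201 + (172 - 1*180² + 50*180)/(-49 + 180))/(39722 - 36944) = (38201 + (172 - 1*32400 + 9000)/131)/2778 = (38201 + (172 - 32400 + 9000)/131)*(1/2778) = (38201 + (1/131)*(-23228))*(1/2778) = (38201 - 23228/131)*(1/2778) = (4981103/131)*(1/2778) = 4981103/363918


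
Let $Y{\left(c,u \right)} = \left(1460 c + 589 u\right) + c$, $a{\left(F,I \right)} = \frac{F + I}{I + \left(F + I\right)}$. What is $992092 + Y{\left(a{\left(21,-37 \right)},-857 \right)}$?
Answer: $\frac{25851283}{53} \approx 4.8776 \cdot 10^{5}$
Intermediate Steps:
$a{\left(F,I \right)} = \frac{F + I}{F + 2 I}$
$Y{\left(c,u \right)} = 589 u + 1461 c$ ($Y{\left(c,u \right)} = \left(589 u + 1460 c\right) + c = 589 u + 1461 c$)
$992092 + Y{\left(a{\left(21,-37 \right)},-857 \right)} = 992092 + \left(589 \left(-857\right) + 1461 \frac{21 - 37}{21 + 2 \left(-37\right)}\right) = 992092 - \left(504773 - 1461 \frac{1}{21 - 74} \left(-16\right)\right) = 992092 - \left(504773 - 1461 \frac{1}{-53} \left(-16\right)\right) = 992092 - \left(504773 - 1461 \left(\left(- \frac{1}{53}\right) \left(-16\right)\right)\right) = 992092 + \left(-504773 + 1461 \cdot \frac{16}{53}\right) = 992092 + \left(-504773 + \frac{23376}{53}\right) = 992092 - \frac{26729593}{53} = \frac{25851283}{53}$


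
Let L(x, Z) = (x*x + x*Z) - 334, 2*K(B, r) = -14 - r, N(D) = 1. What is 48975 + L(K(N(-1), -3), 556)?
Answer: 182453/4 ≈ 45613.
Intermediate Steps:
K(B, r) = -7 - r/2 (K(B, r) = (-14 - r)/2 = -7 - r/2)
L(x, Z) = -334 + x² + Z*x (L(x, Z) = (x² + Z*x) - 334 = -334 + x² + Z*x)
48975 + L(K(N(-1), -3), 556) = 48975 + (-334 + (-7 - ½*(-3))² + 556*(-7 - ½*(-3))) = 48975 + (-334 + (-7 + 3/2)² + 556*(-7 + 3/2)) = 48975 + (-334 + (-11/2)² + 556*(-11/2)) = 48975 + (-334 + 121/4 - 3058) = 48975 - 13447/4 = 182453/4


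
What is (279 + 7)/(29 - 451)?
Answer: -143/211 ≈ -0.67772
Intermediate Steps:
(279 + 7)/(29 - 451) = 286/(-422) = 286*(-1/422) = -143/211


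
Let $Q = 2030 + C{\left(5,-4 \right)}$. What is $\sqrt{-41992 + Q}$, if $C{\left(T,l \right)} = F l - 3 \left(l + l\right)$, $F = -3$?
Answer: $i \sqrt{39926} \approx 199.81 i$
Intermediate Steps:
$C{\left(T,l \right)} = - 9 l$ ($C{\left(T,l \right)} = - 3 l - 3 \left(l + l\right) = - 3 l - 3 \cdot 2 l = - 3 l - 6 l = - 9 l$)
$Q = 2066$ ($Q = 2030 - -36 = 2030 + 36 = 2066$)
$\sqrt{-41992 + Q} = \sqrt{-41992 + 2066} = \sqrt{-39926} = i \sqrt{39926}$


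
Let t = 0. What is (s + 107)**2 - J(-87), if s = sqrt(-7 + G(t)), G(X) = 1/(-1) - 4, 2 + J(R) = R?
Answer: 11526 + 428*I*sqrt(3) ≈ 11526.0 + 741.32*I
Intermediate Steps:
J(R) = -2 + R
G(X) = -5 (G(X) = -1 - 4 = -5)
s = 2*I*sqrt(3) (s = sqrt(-7 - 5) = sqrt(-12) = 2*I*sqrt(3) ≈ 3.4641*I)
(s + 107)**2 - J(-87) = (2*I*sqrt(3) + 107)**2 - (-2 - 87) = (107 + 2*I*sqrt(3))**2 - 1*(-89) = (107 + 2*I*sqrt(3))**2 + 89 = 89 + (107 + 2*I*sqrt(3))**2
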